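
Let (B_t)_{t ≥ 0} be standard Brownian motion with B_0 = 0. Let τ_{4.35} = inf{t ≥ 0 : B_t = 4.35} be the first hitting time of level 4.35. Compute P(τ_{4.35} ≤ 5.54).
P(τ_{4.35} ≤ 5.54) = 2(1 − Φ(4.35/√5.54)) = 2(1 − Φ(1.8481)) ≈ 0.0646

By the reflection principle for standard BM, P(τ_b ≤ t) = 2 · P(B_t ≥ b). Since B_t ~ N(0, t), P(B_t ≥ 4.35) = 1 − Φ(4.35/√t) = 1 − Φ(4.35/√5.54) = 1 − Φ(1.8481) ≈ 0.03229. Doubling: P(τ_{4.35} ≤ 5.54) ≈ 2 · 0.03229 = 0.06458 ≈ 0.0646.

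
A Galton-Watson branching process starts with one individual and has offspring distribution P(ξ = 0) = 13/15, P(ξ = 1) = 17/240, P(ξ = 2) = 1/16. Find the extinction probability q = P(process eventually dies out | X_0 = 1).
q = 1

Mean offspring μ = 0·13/15 + 1·17/240 + 2·1/16 = 47/240 ≤ 1. For μ ≤ 1 with offspring not concentrated at 1, the Galton-Watson process goes extinct almost surely, so q = 1.
(Algebraic check: The pgf is f(s) = 13/15 + 17/240·s + 1/16·s². The extinction probability q is the smallest fixed point of f in [0, 1]. Setting s = f(s):
  1/16·s² + (17/240 − 1)·s + 13/15 = 0
  1/16·s² − (13/15 + 1/16)·s + 13/15 = 0
which factors as (s − 1)·(1/16·s − 13/15) = 0, giving roots s = 1 and s = (13/15)/(1/16) = 208/15. Since 208/15 ≥ 1, the smallest root in [0, 1] is s = 1.)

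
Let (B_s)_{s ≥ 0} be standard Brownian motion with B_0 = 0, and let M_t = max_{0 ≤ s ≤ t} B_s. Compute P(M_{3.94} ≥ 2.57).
P(M_{3.94} ≥ 2.57) = 2·P(B_{3.94} ≥ 2.57) = 2(1 − Φ(2.57/√3.94)) ≈ 0.1954

By the reflection principle for Brownian motion, P(M_t ≥ a) = 2 · P(B_t ≥ a) for a ≥ 0. Since B_t ~ N(0, t), P(B_t ≥ 2.57) = 1 − Φ(2.57/√t) = 1 − Φ(2.57/√3.94) = 1 − Φ(1.2947). So
  P(M_{3.94} ≥ 2.57) = 2(1 − Φ(1.2947)) ≈ 0.1954.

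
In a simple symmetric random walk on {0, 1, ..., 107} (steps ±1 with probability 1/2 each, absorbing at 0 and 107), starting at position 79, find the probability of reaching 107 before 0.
P(hit 107 before 0) = 79/107

Let u_k = P(hit 107 before 0 | start at k). Then u_0 = 0, u_107 = 1, and u_k = u_{k-1}/2 + u_{k+1}/2 for 1 ≤ k ≤ 106. This harmonic recurrence is solved by u_k = k/107, giving u_79 = 79/107.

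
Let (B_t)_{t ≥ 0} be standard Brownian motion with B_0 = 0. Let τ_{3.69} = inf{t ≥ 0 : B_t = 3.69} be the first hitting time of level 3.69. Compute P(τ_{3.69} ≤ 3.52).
P(τ_{3.69} ≤ 3.52) = 2(1 − Φ(3.69/√3.52)) = 2(1 − Φ(1.9668)) ≈ 0.0492

By the reflection principle for standard BM, P(τ_b ≤ t) = 2 · P(B_t ≥ b). Since B_t ~ N(0, t), P(B_t ≥ 3.69) = 1 − Φ(3.69/√t) = 1 − Φ(3.69/√3.52) = 1 − Φ(1.9668) ≈ 0.02460. Doubling: P(τ_{3.69} ≤ 3.52) ≈ 2 · 0.02460 = 0.04920 ≈ 0.0492.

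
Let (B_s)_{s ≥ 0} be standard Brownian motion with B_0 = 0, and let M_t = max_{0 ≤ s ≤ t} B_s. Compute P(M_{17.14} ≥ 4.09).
P(M_{17.14} ≥ 4.09) = 2·P(B_{17.14} ≥ 4.09) = 2(1 − Φ(4.09/√17.14)) ≈ 0.3232

By the reflection principle for Brownian motion, P(M_t ≥ a) = 2 · P(B_t ≥ a) for a ≥ 0. Since B_t ~ N(0, t), P(B_t ≥ 4.09) = 1 − Φ(4.09/√t) = 1 − Φ(4.09/√17.14) = 1 − Φ(0.9879). So
  P(M_{17.14} ≥ 4.09) = 2(1 − Φ(0.9879)) ≈ 0.3232.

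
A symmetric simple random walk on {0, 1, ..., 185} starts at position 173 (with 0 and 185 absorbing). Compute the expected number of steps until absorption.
E[τ | X_0 = 173] = 2076

Let v_k = E[τ | X_0 = k]. Boundary: v_0 = v_185 = 0. Recurrence: v_k = 1 + (v_{k-1} + v_{k+1})/2 for 1 ≤ k ≤ 184. The particular solution to v_k − (v_{k-1} + v_{k+1})/2 = 1 is v_k = −k^2. Adding homogeneous solution A + B k and matching boundaries gives v_k = k (185 − k). Substituting k = 173: v_173 = 173 · 12 = 2076.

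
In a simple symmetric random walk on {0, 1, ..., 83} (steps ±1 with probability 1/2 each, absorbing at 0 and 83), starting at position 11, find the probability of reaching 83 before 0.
P(hit 83 before 0) = 11/83

Let u_k = P(hit 83 before 0 | start at k). Then u_0 = 0, u_83 = 1, and u_k = u_{k-1}/2 + u_{k+1}/2 for 1 ≤ k ≤ 82. This harmonic recurrence is solved by u_k = k/83, giving u_11 = 11/83.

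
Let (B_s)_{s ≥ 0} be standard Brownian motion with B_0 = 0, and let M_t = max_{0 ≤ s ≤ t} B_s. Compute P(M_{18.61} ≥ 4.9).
P(M_{18.61} ≥ 4.9) = 2·P(B_{18.61} ≥ 4.9) = 2(1 − Φ(4.9/√18.61)) ≈ 0.2560

By the reflection principle for Brownian motion, P(M_t ≥ a) = 2 · P(B_t ≥ a) for a ≥ 0. Since B_t ~ N(0, t), P(B_t ≥ 4.9) = 1 − Φ(4.9/√t) = 1 − Φ(4.9/√18.61) = 1 − Φ(1.1359). So
  P(M_{18.61} ≥ 4.9) = 2(1 − Φ(1.1359)) ≈ 0.2560.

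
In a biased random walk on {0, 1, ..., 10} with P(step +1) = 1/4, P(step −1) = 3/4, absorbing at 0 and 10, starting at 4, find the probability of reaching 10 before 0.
P(hit 10 before 0) = (1 − (3)^4) / (1 − (3)^10) = 10/7381

Let u_k denote P(reach 10 before 0 | start at k). Boundary: u_0 = 0, u_10 = 1. Recurrence: u_k = 1/4·u_{k+1} + 3/4·u_{k-1} for 1 ≤ k ≤ 9. Try u_k = A + B·r^k with r = q/p = (3/4)/(1/4) = 3. Substitution satisfies the recurrence; boundary conditions give:
  u_k = (1 − r^k) / (1 − r^N) = (1 − (3)^4) / (1 − (3)^10) = 10/7381.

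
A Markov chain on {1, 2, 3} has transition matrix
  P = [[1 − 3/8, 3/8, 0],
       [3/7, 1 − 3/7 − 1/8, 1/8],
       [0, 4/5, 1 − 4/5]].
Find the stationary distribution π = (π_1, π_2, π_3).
π = (256/515, 224/515, 7/103)

This is a birth-death chain on three states, which satisfies detailed balance: π_1 · P_{12} = π_2 · P_{21} and π_2 · P_{23} = π_3 · P_{32}.
From π_1 · 3/8 = π_2 · 3/7: π_2/π_1 = (3/8)/(3/7) = 7/8.
From π_2 · 1/8 = π_3 · 4/5: π_3/π_2 = (1/8)/(4/5) = 5/32.
Take π_1 proportional to 1; then unnormalized π = (1, 7/8, 35/256). Normalize by dividing by the sum 515/256:
  π = (256/515, 224/515, 7/103).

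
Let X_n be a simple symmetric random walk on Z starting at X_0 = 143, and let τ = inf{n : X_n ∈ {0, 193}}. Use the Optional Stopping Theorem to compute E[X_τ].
E[X_τ] = 143

X_n is a martingale and τ is a bounded-mean stopping time (indeed τ is finite a.s. with bounded expectation since the walk is in a bounded region). By the OST, E[X_τ] = E[X_0] = 143. Equivalently: E[X_τ] = 193 · P(hit 193 first) + 0 · P(hit 0 first) = 193 · (143/193) = 143.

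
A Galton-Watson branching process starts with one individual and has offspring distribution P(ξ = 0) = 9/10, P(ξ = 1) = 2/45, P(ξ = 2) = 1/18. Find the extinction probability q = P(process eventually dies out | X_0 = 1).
q = 1

Mean offspring μ = 0·9/10 + 1·2/45 + 2·1/18 = 7/45 ≤ 1. For μ ≤ 1 with offspring not concentrated at 1, the Galton-Watson process goes extinct almost surely, so q = 1.
(Algebraic check: The pgf is f(s) = 9/10 + 2/45·s + 1/18·s². The extinction probability q is the smallest fixed point of f in [0, 1]. Setting s = f(s):
  1/18·s² + (2/45 − 1)·s + 9/10 = 0
  1/18·s² − (9/10 + 1/18)·s + 9/10 = 0
which factors as (s − 1)·(1/18·s − 9/10) = 0, giving roots s = 1 and s = (9/10)/(1/18) = 81/5. Since 81/5 ≥ 1, the smallest root in [0, 1] is s = 1.)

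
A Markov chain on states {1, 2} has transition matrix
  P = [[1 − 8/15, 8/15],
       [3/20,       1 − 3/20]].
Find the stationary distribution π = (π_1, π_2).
π_1 = 9/41, π_2 = 32/41

Solve πP = π with π_1 + π_2 = 1. From πP = π: π_1 · (1 − 8/15) + π_2 · 3/20 = π_1 ⇒ π_2 · 3/20 = π_1 · 8/15 ⇒ π_2/π_1 = (8/15)/(3/20) = 32/9. Together with π_1 + π_2 = 1:
  π_1 = (3/20)/(8/15 + 3/20) = (3/20)/(41/60) = 9/41,
  π_2 = (8/15)/(8/15 + 3/20) = (8/15)/(41/60) = 32/41.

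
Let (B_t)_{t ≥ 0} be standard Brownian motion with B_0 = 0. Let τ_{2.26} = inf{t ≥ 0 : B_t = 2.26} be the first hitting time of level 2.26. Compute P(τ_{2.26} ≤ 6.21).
P(τ_{2.26} ≤ 6.21) = 2(1 − Φ(2.26/√6.21)) = 2(1 − Φ(0.9069)) ≈ 0.3645

By the reflection principle for standard BM, P(τ_b ≤ t) = 2 · P(B_t ≥ b). Since B_t ~ N(0, t), P(B_t ≥ 2.26) = 1 − Φ(2.26/√t) = 1 − Φ(2.26/√6.21) = 1 − Φ(0.9069) ≈ 0.18223. Doubling: P(τ_{2.26} ≤ 6.21) ≈ 2 · 0.18223 = 0.36446 ≈ 0.3645.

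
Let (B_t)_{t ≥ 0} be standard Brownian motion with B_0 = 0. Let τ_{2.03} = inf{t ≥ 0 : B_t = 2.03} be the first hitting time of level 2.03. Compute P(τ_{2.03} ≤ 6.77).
P(τ_{2.03} ≤ 6.77) = 2(1 − Φ(2.03/√6.77)) = 2(1 − Φ(0.7802)) ≈ 0.4353

By the reflection principle for standard BM, P(τ_b ≤ t) = 2 · P(B_t ≥ b). Since B_t ~ N(0, t), P(B_t ≥ 2.03) = 1 − Φ(2.03/√t) = 1 − Φ(2.03/√6.77) = 1 − Φ(0.7802) ≈ 0.21764. Doubling: P(τ_{2.03} ≤ 6.77) ≈ 2 · 0.21764 = 0.43528 ≈ 0.4353.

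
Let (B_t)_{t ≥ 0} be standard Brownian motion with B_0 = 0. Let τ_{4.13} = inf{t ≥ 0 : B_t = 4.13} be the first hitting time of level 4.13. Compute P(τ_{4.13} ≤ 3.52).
P(τ_{4.13} ≤ 3.52) = 2(1 − Φ(4.13/√3.52)) = 2(1 − Φ(2.2013)) ≈ 0.0277

By the reflection principle for standard BM, P(τ_b ≤ t) = 2 · P(B_t ≥ b). Since B_t ~ N(0, t), P(B_t ≥ 4.13) = 1 − Φ(4.13/√t) = 1 − Φ(4.13/√3.52) = 1 − Φ(2.2013) ≈ 0.01386. Doubling: P(τ_{4.13} ≤ 3.52) ≈ 2 · 0.01386 = 0.02772 ≈ 0.0277.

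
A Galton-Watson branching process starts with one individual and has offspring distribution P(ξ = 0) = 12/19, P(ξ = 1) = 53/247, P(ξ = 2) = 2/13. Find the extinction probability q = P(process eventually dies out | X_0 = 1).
q = 1

Mean offspring μ = 0·12/19 + 1·53/247 + 2·2/13 = 129/247 ≤ 1. For μ ≤ 1 with offspring not concentrated at 1, the Galton-Watson process goes extinct almost surely, so q = 1.
(Algebraic check: The pgf is f(s) = 12/19 + 53/247·s + 2/13·s². The extinction probability q is the smallest fixed point of f in [0, 1]. Setting s = f(s):
  2/13·s² + (53/247 − 1)·s + 12/19 = 0
  2/13·s² − (12/19 + 2/13)·s + 12/19 = 0
which factors as (s − 1)·(2/13·s − 12/19) = 0, giving roots s = 1 and s = (12/19)/(2/13) = 78/19. Since 78/19 ≥ 1, the smallest root in [0, 1] is s = 1.)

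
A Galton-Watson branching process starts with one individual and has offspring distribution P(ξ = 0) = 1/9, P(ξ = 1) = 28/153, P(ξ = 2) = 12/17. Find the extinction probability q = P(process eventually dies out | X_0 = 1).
q = 17/108

The pgf is f(s) = 1/9 + 28/153·s + 12/17·s². The extinction probability q is the smallest fixed point of f in [0, 1]. Setting s = f(s):
  12/17·s² + (28/153 − 1)·s + 1/9 = 0
  12/17·s² − (1/9 + 12/17)·s + 1/9 = 0
which factors as (s − 1)·(12/17·s − 1/9) = 0, giving roots s = 1 and s = (1/9)/(12/17) = 17/108.
Mean offspring μ = 28/153 + 2·12/17 = 244/153 > 1 (supercritical), so q < 1. The extinction probability is the smaller root: q = (1/9)/(12/17) = 17/108.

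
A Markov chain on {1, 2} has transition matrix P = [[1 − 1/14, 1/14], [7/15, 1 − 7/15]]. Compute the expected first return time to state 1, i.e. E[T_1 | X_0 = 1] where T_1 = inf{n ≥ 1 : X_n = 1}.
E[T_1 | X_0 = 1] = 1/π_1 = 113/98

For an irreducible recurrent Markov chain with stationary distribution π, E[T_i | X_0 = i] = 1/π_i (Kac's formula). Here π_1 = (7/15)/(1/14 + 7/15) = (7/15)/(113/210) = 98/113, so E[T_1 | X_0 = 1] = 1/π_1 = (1/14 + 7/15)/(7/15) = (113/210)/(7/15) = 113/98.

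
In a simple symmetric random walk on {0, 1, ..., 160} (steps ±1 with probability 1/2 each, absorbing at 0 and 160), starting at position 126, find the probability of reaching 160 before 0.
P(hit 160 before 0) = 126/160 = 63/80

Let u_k = P(hit 160 before 0 | start at k). Then u_0 = 0, u_160 = 1, and u_k = u_{k-1}/2 + u_{k+1}/2 for 1 ≤ k ≤ 159. This harmonic recurrence is solved by u_k = k/160, giving u_126 = 126/160 = 63/80.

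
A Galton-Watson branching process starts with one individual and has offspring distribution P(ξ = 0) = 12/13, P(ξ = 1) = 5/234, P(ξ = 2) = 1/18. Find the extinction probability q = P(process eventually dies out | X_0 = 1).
q = 1

Mean offspring μ = 0·12/13 + 1·5/234 + 2·1/18 = 31/234 ≤ 1. For μ ≤ 1 with offspring not concentrated at 1, the Galton-Watson process goes extinct almost surely, so q = 1.
(Algebraic check: The pgf is f(s) = 12/13 + 5/234·s + 1/18·s². The extinction probability q is the smallest fixed point of f in [0, 1]. Setting s = f(s):
  1/18·s² + (5/234 − 1)·s + 12/13 = 0
  1/18·s² − (12/13 + 1/18)·s + 12/13 = 0
which factors as (s − 1)·(1/18·s − 12/13) = 0, giving roots s = 1 and s = (12/13)/(1/18) = 216/13. Since 216/13 ≥ 1, the smallest root in [0, 1] is s = 1.)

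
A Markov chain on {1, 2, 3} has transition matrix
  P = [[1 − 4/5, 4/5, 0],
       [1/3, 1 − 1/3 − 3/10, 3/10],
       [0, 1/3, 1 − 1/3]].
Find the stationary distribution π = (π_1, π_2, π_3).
π = (25/139, 60/139, 54/139)

This is a birth-death chain on three states, which satisfies detailed balance: π_1 · P_{12} = π_2 · P_{21} and π_2 · P_{23} = π_3 · P_{32}.
From π_1 · 4/5 = π_2 · 1/3: π_2/π_1 = (4/5)/(1/3) = 12/5.
From π_2 · 3/10 = π_3 · 1/3: π_3/π_2 = (3/10)/(1/3) = 9/10.
Take π_1 proportional to 1; then unnormalized π = (1, 12/5, 54/25). Normalize by dividing by the sum 139/25:
  π = (25/139, 60/139, 54/139).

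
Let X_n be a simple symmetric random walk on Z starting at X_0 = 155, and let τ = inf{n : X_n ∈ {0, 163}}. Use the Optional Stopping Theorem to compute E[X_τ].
E[X_τ] = 155

X_n is a martingale and τ is a bounded-mean stopping time (indeed τ is finite a.s. with bounded expectation since the walk is in a bounded region). By the OST, E[X_τ] = E[X_0] = 155. Equivalently: E[X_τ] = 163 · P(hit 163 first) + 0 · P(hit 0 first) = 163 · (155/163) = 155.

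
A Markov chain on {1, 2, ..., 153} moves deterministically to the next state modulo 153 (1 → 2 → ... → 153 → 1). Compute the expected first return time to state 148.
E[T_148 | X_0 = 148] = 153

The chain cycles deterministically, so starting at state 148 it returns in exactly 153 steps. Equivalently, the stationary distribution is uniform π_j = 1/153 for every state j, so by Kac's formula E[T_148] = 1/π_148 = 153.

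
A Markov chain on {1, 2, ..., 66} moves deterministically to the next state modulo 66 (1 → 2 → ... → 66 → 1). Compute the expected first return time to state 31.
E[T_31 | X_0 = 31] = 66

The chain cycles deterministically, so starting at state 31 it returns in exactly 66 steps. Equivalently, the stationary distribution is uniform π_j = 1/66 for every state j, so by Kac's formula E[T_31] = 1/π_31 = 66.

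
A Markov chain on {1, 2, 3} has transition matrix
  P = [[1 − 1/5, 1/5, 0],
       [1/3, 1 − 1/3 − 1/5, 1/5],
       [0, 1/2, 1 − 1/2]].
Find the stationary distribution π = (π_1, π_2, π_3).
π = (25/46, 15/46, 3/23)

This is a birth-death chain on three states, which satisfies detailed balance: π_1 · P_{12} = π_2 · P_{21} and π_2 · P_{23} = π_3 · P_{32}.
From π_1 · 1/5 = π_2 · 1/3: π_2/π_1 = (1/5)/(1/3) = 3/5.
From π_2 · 1/5 = π_3 · 1/2: π_3/π_2 = (1/5)/(1/2) = 2/5.
Take π_1 proportional to 1; then unnormalized π = (1, 3/5, 6/25). Normalize by dividing by the sum 46/25:
  π = (25/46, 15/46, 3/23).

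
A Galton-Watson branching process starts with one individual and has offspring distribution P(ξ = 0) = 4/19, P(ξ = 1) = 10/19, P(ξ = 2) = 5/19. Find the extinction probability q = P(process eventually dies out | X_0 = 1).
q = 4/5

The pgf is f(s) = 4/19 + 10/19·s + 5/19·s². The extinction probability q is the smallest fixed point of f in [0, 1]. Setting s = f(s):
  5/19·s² + (10/19 − 1)·s + 4/19 = 0
  5/19·s² − (4/19 + 5/19)·s + 4/19 = 0
which factors as (s − 1)·(5/19·s − 4/19) = 0, giving roots s = 1 and s = (4/19)/(5/19) = 4/5.
Mean offspring μ = 10/19 + 2·5/19 = 20/19 > 1 (supercritical), so q < 1. The extinction probability is the smaller root: q = (4/19)/(5/19) = 4/5.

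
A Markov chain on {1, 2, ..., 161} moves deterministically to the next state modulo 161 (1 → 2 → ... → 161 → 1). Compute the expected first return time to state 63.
E[T_63 | X_0 = 63] = 161

The chain cycles deterministically, so starting at state 63 it returns in exactly 161 steps. Equivalently, the stationary distribution is uniform π_j = 1/161 for every state j, so by Kac's formula E[T_63] = 1/π_63 = 161.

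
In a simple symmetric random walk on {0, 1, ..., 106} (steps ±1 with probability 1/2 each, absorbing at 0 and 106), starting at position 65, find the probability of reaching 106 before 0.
P(hit 106 before 0) = 65/106

Let u_k = P(hit 106 before 0 | start at k). Then u_0 = 0, u_106 = 1, and u_k = u_{k-1}/2 + u_{k+1}/2 for 1 ≤ k ≤ 105. This harmonic recurrence is solved by u_k = k/106, giving u_65 = 65/106.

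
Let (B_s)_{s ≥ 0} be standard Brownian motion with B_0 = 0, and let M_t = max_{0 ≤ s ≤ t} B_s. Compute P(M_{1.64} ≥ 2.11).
P(M_{1.64} ≥ 2.11) = 2·P(B_{1.64} ≥ 2.11) = 2(1 − Φ(2.11/√1.64)) ≈ 0.0994

By the reflection principle for Brownian motion, P(M_t ≥ a) = 2 · P(B_t ≥ a) for a ≥ 0. Since B_t ~ N(0, t), P(B_t ≥ 2.11) = 1 − Φ(2.11/√t) = 1 − Φ(2.11/√1.64) = 1 − Φ(1.6476). So
  P(M_{1.64} ≥ 2.11) = 2(1 − Φ(1.6476)) ≈ 0.0994.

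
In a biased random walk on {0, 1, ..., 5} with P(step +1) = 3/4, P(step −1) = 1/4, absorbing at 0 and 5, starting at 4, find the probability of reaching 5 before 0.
P(hit 5 before 0) = (1 − (1/3)^4) / (1 − (1/3)^5) = 120/121

Let u_k denote P(reach 5 before 0 | start at k). Boundary: u_0 = 0, u_5 = 1. Recurrence: u_k = 3/4·u_{k+1} + 1/4·u_{k-1} for 1 ≤ k ≤ 4. Try u_k = A + B·r^k with r = q/p = (1/4)/(3/4) = 1/3. Substitution satisfies the recurrence; boundary conditions give:
  u_k = (1 − r^k) / (1 − r^N) = (1 − (1/3)^4) / (1 − (1/3)^5) = 120/121.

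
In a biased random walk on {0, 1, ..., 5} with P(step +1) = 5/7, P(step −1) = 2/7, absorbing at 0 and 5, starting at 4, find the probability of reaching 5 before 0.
P(hit 5 before 0) = (1 − (2/5)^4) / (1 − (2/5)^5) = 1015/1031

Let u_k denote P(reach 5 before 0 | start at k). Boundary: u_0 = 0, u_5 = 1. Recurrence: u_k = 5/7·u_{k+1} + 2/7·u_{k-1} for 1 ≤ k ≤ 4. Try u_k = A + B·r^k with r = q/p = (2/7)/(5/7) = 2/5. Substitution satisfies the recurrence; boundary conditions give:
  u_k = (1 − r^k) / (1 − r^N) = (1 − (2/5)^4) / (1 − (2/5)^5) = 1015/1031.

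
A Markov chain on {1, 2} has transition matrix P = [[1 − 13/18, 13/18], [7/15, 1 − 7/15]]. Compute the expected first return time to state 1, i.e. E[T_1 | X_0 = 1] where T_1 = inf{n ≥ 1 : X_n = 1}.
E[T_1 | X_0 = 1] = 1/π_1 = 107/42

For an irreducible recurrent Markov chain with stationary distribution π, E[T_i | X_0 = i] = 1/π_i (Kac's formula). Here π_1 = (7/15)/(13/18 + 7/15) = (7/15)/(107/90) = 42/107, so E[T_1 | X_0 = 1] = 1/π_1 = (13/18 + 7/15)/(7/15) = (107/90)/(7/15) = 107/42.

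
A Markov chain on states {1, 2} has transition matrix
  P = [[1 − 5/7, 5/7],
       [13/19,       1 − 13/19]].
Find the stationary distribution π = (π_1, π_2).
π_1 = 91/186, π_2 = 95/186

Solve πP = π with π_1 + π_2 = 1. From πP = π: π_1 · (1 − 5/7) + π_2 · 13/19 = π_1 ⇒ π_2 · 13/19 = π_1 · 5/7 ⇒ π_2/π_1 = (5/7)/(13/19) = 95/91. Together with π_1 + π_2 = 1:
  π_1 = (13/19)/(5/7 + 13/19) = (13/19)/(186/133) = 91/186,
  π_2 = (5/7)/(5/7 + 13/19) = (5/7)/(186/133) = 95/186.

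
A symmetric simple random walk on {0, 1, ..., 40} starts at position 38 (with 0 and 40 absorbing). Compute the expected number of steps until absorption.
E[τ | X_0 = 38] = 76

Let v_k = E[τ | X_0 = k]. Boundary: v_0 = v_40 = 0. Recurrence: v_k = 1 + (v_{k-1} + v_{k+1})/2 for 1 ≤ k ≤ 39. The particular solution to v_k − (v_{k-1} + v_{k+1})/2 = 1 is v_k = −k^2. Adding homogeneous solution A + B k and matching boundaries gives v_k = k (40 − k). Substituting k = 38: v_38 = 38 · 2 = 76.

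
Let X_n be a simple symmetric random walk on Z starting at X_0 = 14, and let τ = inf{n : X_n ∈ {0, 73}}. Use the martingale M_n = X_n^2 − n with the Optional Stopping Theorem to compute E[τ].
E[τ] = 826

M_n = X_n^2 − n is a martingale (since E[X_{n+1}^2 | F_n] = X_n^2 + 1). By OST (τ has finite mean in a bounded region), E[M_τ] = E[M_0] = X_0^2 − 0 = 14^2 = 196. Also E[M_τ] = E[X_τ^2] − E[τ]. The walk exits at 0 or 73, with P(hit 73 first) = 14/73, so E[X_τ^2] = 73^2 · 14/73 + 0 = 1022. Thus E[τ] = E[X_τ^2] − E[M_τ] = 1022 − 196 = 826 = 14(73 − 14) = 826.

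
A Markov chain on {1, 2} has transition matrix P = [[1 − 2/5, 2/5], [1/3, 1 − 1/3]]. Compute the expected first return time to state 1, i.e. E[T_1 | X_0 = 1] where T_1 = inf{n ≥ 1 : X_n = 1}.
E[T_1 | X_0 = 1] = 1/π_1 = 11/5

For an irreducible recurrent Markov chain with stationary distribution π, E[T_i | X_0 = i] = 1/π_i (Kac's formula). Here π_1 = (1/3)/(2/5 + 1/3) = (1/3)/(11/15) = 5/11, so E[T_1 | X_0 = 1] = 1/π_1 = (2/5 + 1/3)/(1/3) = (11/15)/(1/3) = 11/5.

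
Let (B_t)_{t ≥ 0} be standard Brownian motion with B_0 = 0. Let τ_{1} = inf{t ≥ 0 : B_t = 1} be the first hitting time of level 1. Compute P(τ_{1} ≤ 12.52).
P(τ_{1} ≤ 12.52) = 2(1 − Φ(1/√12.52)) = 2(1 − Φ(0.2826)) ≈ 0.7775

By the reflection principle for standard BM, P(τ_b ≤ t) = 2 · P(B_t ≥ b). Since B_t ~ N(0, t), P(B_t ≥ 1) = 1 − Φ(1/√t) = 1 − Φ(1/√12.52) = 1 − Φ(0.2826) ≈ 0.38874. Doubling: P(τ_{1} ≤ 12.52) ≈ 2 · 0.38874 = 0.77748 ≈ 0.7775.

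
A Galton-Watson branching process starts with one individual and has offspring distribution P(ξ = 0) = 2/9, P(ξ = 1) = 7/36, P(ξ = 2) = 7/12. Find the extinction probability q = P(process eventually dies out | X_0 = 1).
q = 8/21

The pgf is f(s) = 2/9 + 7/36·s + 7/12·s². The extinction probability q is the smallest fixed point of f in [0, 1]. Setting s = f(s):
  7/12·s² + (7/36 − 1)·s + 2/9 = 0
  7/12·s² − (2/9 + 7/12)·s + 2/9 = 0
which factors as (s − 1)·(7/12·s − 2/9) = 0, giving roots s = 1 and s = (2/9)/(7/12) = 8/21.
Mean offspring μ = 7/36 + 2·7/12 = 49/36 > 1 (supercritical), so q < 1. The extinction probability is the smaller root: q = (2/9)/(7/12) = 8/21.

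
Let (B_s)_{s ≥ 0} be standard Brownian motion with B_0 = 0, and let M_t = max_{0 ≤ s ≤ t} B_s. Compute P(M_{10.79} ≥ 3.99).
P(M_{10.79} ≥ 3.99) = 2·P(B_{10.79} ≥ 3.99) = 2(1 − Φ(3.99/√10.79)) ≈ 0.2245

By the reflection principle for Brownian motion, P(M_t ≥ a) = 2 · P(B_t ≥ a) for a ≥ 0. Since B_t ~ N(0, t), P(B_t ≥ 3.99) = 1 − Φ(3.99/√t) = 1 − Φ(3.99/√10.79) = 1 − Φ(1.2147). So
  P(M_{10.79} ≥ 3.99) = 2(1 − Φ(1.2147)) ≈ 0.2245.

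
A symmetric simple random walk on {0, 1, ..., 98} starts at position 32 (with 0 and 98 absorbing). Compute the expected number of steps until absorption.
E[τ | X_0 = 32] = 2112

Let v_k = E[τ | X_0 = k]. Boundary: v_0 = v_98 = 0. Recurrence: v_k = 1 + (v_{k-1} + v_{k+1})/2 for 1 ≤ k ≤ 97. The particular solution to v_k − (v_{k-1} + v_{k+1})/2 = 1 is v_k = −k^2. Adding homogeneous solution A + B k and matching boundaries gives v_k = k (98 − k). Substituting k = 32: v_32 = 32 · 66 = 2112.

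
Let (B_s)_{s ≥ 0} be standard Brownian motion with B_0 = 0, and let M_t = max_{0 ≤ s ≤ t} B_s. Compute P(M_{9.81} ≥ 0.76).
P(M_{9.81} ≥ 0.76) = 2·P(B_{9.81} ≥ 0.76) = 2(1 − Φ(0.76/√9.81)) ≈ 0.8083

By the reflection principle for Brownian motion, P(M_t ≥ a) = 2 · P(B_t ≥ a) for a ≥ 0. Since B_t ~ N(0, t), P(B_t ≥ 0.76) = 1 − Φ(0.76/√t) = 1 − Φ(0.76/√9.81) = 1 − Φ(0.2426). So
  P(M_{9.81} ≥ 0.76) = 2(1 − Φ(0.2426)) ≈ 0.8083.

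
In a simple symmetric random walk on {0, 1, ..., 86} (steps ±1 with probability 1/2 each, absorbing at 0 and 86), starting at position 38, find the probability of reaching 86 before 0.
P(hit 86 before 0) = 38/86 = 19/43

Let u_k = P(hit 86 before 0 | start at k). Then u_0 = 0, u_86 = 1, and u_k = u_{k-1}/2 + u_{k+1}/2 for 1 ≤ k ≤ 85. This harmonic recurrence is solved by u_k = k/86, giving u_38 = 38/86 = 19/43.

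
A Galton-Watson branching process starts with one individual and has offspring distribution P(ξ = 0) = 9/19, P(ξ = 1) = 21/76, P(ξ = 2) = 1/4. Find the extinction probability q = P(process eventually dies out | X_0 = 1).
q = 1

Mean offspring μ = 0·9/19 + 1·21/76 + 2·1/4 = 59/76 ≤ 1. For μ ≤ 1 with offspring not concentrated at 1, the Galton-Watson process goes extinct almost surely, so q = 1.
(Algebraic check: The pgf is f(s) = 9/19 + 21/76·s + 1/4·s². The extinction probability q is the smallest fixed point of f in [0, 1]. Setting s = f(s):
  1/4·s² + (21/76 − 1)·s + 9/19 = 0
  1/4·s² − (9/19 + 1/4)·s + 9/19 = 0
which factors as (s − 1)·(1/4·s − 9/19) = 0, giving roots s = 1 and s = (9/19)/(1/4) = 36/19. Since 36/19 ≥ 1, the smallest root in [0, 1] is s = 1.)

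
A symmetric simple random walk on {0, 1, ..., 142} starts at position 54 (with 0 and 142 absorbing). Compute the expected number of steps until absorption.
E[τ | X_0 = 54] = 4752

Let v_k = E[τ | X_0 = k]. Boundary: v_0 = v_142 = 0. Recurrence: v_k = 1 + (v_{k-1} + v_{k+1})/2 for 1 ≤ k ≤ 141. The particular solution to v_k − (v_{k-1} + v_{k+1})/2 = 1 is v_k = −k^2. Adding homogeneous solution A + B k and matching boundaries gives v_k = k (142 − k). Substituting k = 54: v_54 = 54 · 88 = 4752.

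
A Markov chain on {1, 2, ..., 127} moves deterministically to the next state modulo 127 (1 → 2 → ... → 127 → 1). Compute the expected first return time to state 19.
E[T_19 | X_0 = 19] = 127

The chain cycles deterministically, so starting at state 19 it returns in exactly 127 steps. Equivalently, the stationary distribution is uniform π_j = 1/127 for every state j, so by Kac's formula E[T_19] = 1/π_19 = 127.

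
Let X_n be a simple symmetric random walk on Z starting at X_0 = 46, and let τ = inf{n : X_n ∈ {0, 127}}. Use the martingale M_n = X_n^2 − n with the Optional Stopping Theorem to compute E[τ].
E[τ] = 3726

M_n = X_n^2 − n is a martingale (since E[X_{n+1}^2 | F_n] = X_n^2 + 1). By OST (τ has finite mean in a bounded region), E[M_τ] = E[M_0] = X_0^2 − 0 = 46^2 = 2116. Also E[M_τ] = E[X_τ^2] − E[τ]. The walk exits at 0 or 127, with P(hit 127 first) = 46/127, so E[X_τ^2] = 127^2 · 46/127 + 0 = 5842. Thus E[τ] = E[X_τ^2] − E[M_τ] = 5842 − 2116 = 3726 = 46(127 − 46) = 3726.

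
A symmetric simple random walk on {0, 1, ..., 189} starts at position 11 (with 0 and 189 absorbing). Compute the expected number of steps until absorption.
E[τ | X_0 = 11] = 1958

Let v_k = E[τ | X_0 = k]. Boundary: v_0 = v_189 = 0. Recurrence: v_k = 1 + (v_{k-1} + v_{k+1})/2 for 1 ≤ k ≤ 188. The particular solution to v_k − (v_{k-1} + v_{k+1})/2 = 1 is v_k = −k^2. Adding homogeneous solution A + B k and matching boundaries gives v_k = k (189 − k). Substituting k = 11: v_11 = 11 · 178 = 1958.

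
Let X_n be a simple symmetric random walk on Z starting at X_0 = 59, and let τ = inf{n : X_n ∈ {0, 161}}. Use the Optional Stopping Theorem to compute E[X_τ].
E[X_τ] = 59

X_n is a martingale and τ is a bounded-mean stopping time (indeed τ is finite a.s. with bounded expectation since the walk is in a bounded region). By the OST, E[X_τ] = E[X_0] = 59. Equivalently: E[X_τ] = 161 · P(hit 161 first) + 0 · P(hit 0 first) = 161 · (59/161) = 59.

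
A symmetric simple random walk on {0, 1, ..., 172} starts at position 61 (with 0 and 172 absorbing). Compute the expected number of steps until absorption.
E[τ | X_0 = 61] = 6771

Let v_k = E[τ | X_0 = k]. Boundary: v_0 = v_172 = 0. Recurrence: v_k = 1 + (v_{k-1} + v_{k+1})/2 for 1 ≤ k ≤ 171. The particular solution to v_k − (v_{k-1} + v_{k+1})/2 = 1 is v_k = −k^2. Adding homogeneous solution A + B k and matching boundaries gives v_k = k (172 − k). Substituting k = 61: v_61 = 61 · 111 = 6771.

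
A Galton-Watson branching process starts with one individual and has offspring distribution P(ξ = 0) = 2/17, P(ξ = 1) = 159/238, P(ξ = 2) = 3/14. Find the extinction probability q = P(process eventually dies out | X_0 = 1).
q = 28/51

The pgf is f(s) = 2/17 + 159/238·s + 3/14·s². The extinction probability q is the smallest fixed point of f in [0, 1]. Setting s = f(s):
  3/14·s² + (159/238 − 1)·s + 2/17 = 0
  3/14·s² − (2/17 + 3/14)·s + 2/17 = 0
which factors as (s − 1)·(3/14·s − 2/17) = 0, giving roots s = 1 and s = (2/17)/(3/14) = 28/51.
Mean offspring μ = 159/238 + 2·3/14 = 261/238 > 1 (supercritical), so q < 1. The extinction probability is the smaller root: q = (2/17)/(3/14) = 28/51.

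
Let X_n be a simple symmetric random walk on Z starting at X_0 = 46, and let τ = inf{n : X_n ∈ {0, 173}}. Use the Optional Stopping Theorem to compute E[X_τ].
E[X_τ] = 46

X_n is a martingale and τ is a bounded-mean stopping time (indeed τ is finite a.s. with bounded expectation since the walk is in a bounded region). By the OST, E[X_τ] = E[X_0] = 46. Equivalently: E[X_τ] = 173 · P(hit 173 first) + 0 · P(hit 0 first) = 173 · (46/173) = 46.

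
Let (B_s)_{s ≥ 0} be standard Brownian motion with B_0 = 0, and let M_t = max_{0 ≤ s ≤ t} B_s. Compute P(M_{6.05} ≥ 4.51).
P(M_{6.05} ≥ 4.51) = 2·P(B_{6.05} ≥ 4.51) = 2(1 − Φ(4.51/√6.05)) ≈ 0.0667

By the reflection principle for Brownian motion, P(M_t ≥ a) = 2 · P(B_t ≥ a) for a ≥ 0. Since B_t ~ N(0, t), P(B_t ≥ 4.51) = 1 − Φ(4.51/√t) = 1 − Φ(4.51/√6.05) = 1 − Φ(1.8336). So
  P(M_{6.05} ≥ 4.51) = 2(1 − Φ(1.8336)) ≈ 0.0667.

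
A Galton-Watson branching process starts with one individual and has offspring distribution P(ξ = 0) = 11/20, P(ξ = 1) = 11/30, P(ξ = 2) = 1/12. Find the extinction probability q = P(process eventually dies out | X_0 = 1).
q = 1

Mean offspring μ = 0·11/20 + 1·11/30 + 2·1/12 = 8/15 ≤ 1. For μ ≤ 1 with offspring not concentrated at 1, the Galton-Watson process goes extinct almost surely, so q = 1.
(Algebraic check: The pgf is f(s) = 11/20 + 11/30·s + 1/12·s². The extinction probability q is the smallest fixed point of f in [0, 1]. Setting s = f(s):
  1/12·s² + (11/30 − 1)·s + 11/20 = 0
  1/12·s² − (11/20 + 1/12)·s + 11/20 = 0
which factors as (s − 1)·(1/12·s − 11/20) = 0, giving roots s = 1 and s = (11/20)/(1/12) = 33/5. Since 33/5 ≥ 1, the smallest root in [0, 1] is s = 1.)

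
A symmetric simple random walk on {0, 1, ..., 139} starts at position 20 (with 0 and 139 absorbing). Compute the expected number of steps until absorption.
E[τ | X_0 = 20] = 2380

Let v_k = E[τ | X_0 = k]. Boundary: v_0 = v_139 = 0. Recurrence: v_k = 1 + (v_{k-1} + v_{k+1})/2 for 1 ≤ k ≤ 138. The particular solution to v_k − (v_{k-1} + v_{k+1})/2 = 1 is v_k = −k^2. Adding homogeneous solution A + B k and matching boundaries gives v_k = k (139 − k). Substituting k = 20: v_20 = 20 · 119 = 2380.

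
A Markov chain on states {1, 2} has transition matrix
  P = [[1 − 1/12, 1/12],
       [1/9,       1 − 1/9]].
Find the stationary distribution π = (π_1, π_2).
π_1 = 4/7, π_2 = 3/7

Solve πP = π with π_1 + π_2 = 1. From πP = π: π_1 · (1 − 1/12) + π_2 · 1/9 = π_1 ⇒ π_2 · 1/9 = π_1 · 1/12 ⇒ π_2/π_1 = (1/12)/(1/9) = 3/4. Together with π_1 + π_2 = 1:
  π_1 = (1/9)/(1/12 + 1/9) = (1/9)/(7/36) = 4/7,
  π_2 = (1/12)/(1/12 + 1/9) = (1/12)/(7/36) = 3/7.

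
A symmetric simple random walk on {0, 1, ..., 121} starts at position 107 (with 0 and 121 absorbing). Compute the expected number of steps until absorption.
E[τ | X_0 = 107] = 1498

Let v_k = E[τ | X_0 = k]. Boundary: v_0 = v_121 = 0. Recurrence: v_k = 1 + (v_{k-1} + v_{k+1})/2 for 1 ≤ k ≤ 120. The particular solution to v_k − (v_{k-1} + v_{k+1})/2 = 1 is v_k = −k^2. Adding homogeneous solution A + B k and matching boundaries gives v_k = k (121 − k). Substituting k = 107: v_107 = 107 · 14 = 1498.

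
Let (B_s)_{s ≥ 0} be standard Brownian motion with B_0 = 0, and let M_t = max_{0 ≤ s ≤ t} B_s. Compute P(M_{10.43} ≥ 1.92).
P(M_{10.43} ≥ 1.92) = 2·P(B_{10.43} ≥ 1.92) = 2(1 − Φ(1.92/√10.43)) ≈ 0.5522

By the reflection principle for Brownian motion, P(M_t ≥ a) = 2 · P(B_t ≥ a) for a ≥ 0. Since B_t ~ N(0, t), P(B_t ≥ 1.92) = 1 − Φ(1.92/√t) = 1 − Φ(1.92/√10.43) = 1 − Φ(0.5945). So
  P(M_{10.43} ≥ 1.92) = 2(1 − Φ(0.5945)) ≈ 0.5522.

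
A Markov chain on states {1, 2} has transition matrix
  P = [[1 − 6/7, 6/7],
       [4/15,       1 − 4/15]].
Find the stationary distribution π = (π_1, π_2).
π_1 = 14/59, π_2 = 45/59

Solve πP = π with π_1 + π_2 = 1. From πP = π: π_1 · (1 − 6/7) + π_2 · 4/15 = π_1 ⇒ π_2 · 4/15 = π_1 · 6/7 ⇒ π_2/π_1 = (6/7)/(4/15) = 45/14. Together with π_1 + π_2 = 1:
  π_1 = (4/15)/(6/7 + 4/15) = (4/15)/(118/105) = 14/59,
  π_2 = (6/7)/(6/7 + 4/15) = (6/7)/(118/105) = 45/59.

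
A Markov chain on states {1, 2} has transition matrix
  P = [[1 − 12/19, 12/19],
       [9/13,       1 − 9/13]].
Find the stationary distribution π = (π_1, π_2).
π_1 = 57/109, π_2 = 52/109

Solve πP = π with π_1 + π_2 = 1. From πP = π: π_1 · (1 − 12/19) + π_2 · 9/13 = π_1 ⇒ π_2 · 9/13 = π_1 · 12/19 ⇒ π_2/π_1 = (12/19)/(9/13) = 52/57. Together with π_1 + π_2 = 1:
  π_1 = (9/13)/(12/19 + 9/13) = (9/13)/(327/247) = 57/109,
  π_2 = (12/19)/(12/19 + 9/13) = (12/19)/(327/247) = 52/109.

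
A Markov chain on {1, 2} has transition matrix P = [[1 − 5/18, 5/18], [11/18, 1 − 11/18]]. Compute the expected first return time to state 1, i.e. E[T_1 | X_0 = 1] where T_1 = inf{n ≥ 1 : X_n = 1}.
E[T_1 | X_0 = 1] = 1/π_1 = 16/11

For an irreducible recurrent Markov chain with stationary distribution π, E[T_i | X_0 = i] = 1/π_i (Kac's formula). Here π_1 = (11/18)/(5/18 + 11/18) = (11/18)/(8/9) = 11/16, so E[T_1 | X_0 = 1] = 1/π_1 = (5/18 + 11/18)/(11/18) = (8/9)/(11/18) = 16/11.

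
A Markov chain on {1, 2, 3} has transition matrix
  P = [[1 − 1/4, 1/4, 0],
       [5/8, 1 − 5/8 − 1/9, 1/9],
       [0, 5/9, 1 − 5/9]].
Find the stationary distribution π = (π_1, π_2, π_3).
π = (25/37, 10/37, 2/37)

This is a birth-death chain on three states, which satisfies detailed balance: π_1 · P_{12} = π_2 · P_{21} and π_2 · P_{23} = π_3 · P_{32}.
From π_1 · 1/4 = π_2 · 5/8: π_2/π_1 = (1/4)/(5/8) = 2/5.
From π_2 · 1/9 = π_3 · 5/9: π_3/π_2 = (1/9)/(5/9) = 1/5.
Take π_1 proportional to 1; then unnormalized π = (1, 2/5, 2/25). Normalize by dividing by the sum 37/25:
  π = (25/37, 10/37, 2/37).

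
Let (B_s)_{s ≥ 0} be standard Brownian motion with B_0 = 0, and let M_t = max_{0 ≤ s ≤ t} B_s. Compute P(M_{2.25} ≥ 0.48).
P(M_{2.25} ≥ 0.48) = 2·P(B_{2.25} ≥ 0.48) = 2(1 − Φ(0.48/√2.25)) ≈ 0.7490

By the reflection principle for Brownian motion, P(M_t ≥ a) = 2 · P(B_t ≥ a) for a ≥ 0. Since B_t ~ N(0, t), P(B_t ≥ 0.48) = 1 − Φ(0.48/√t) = 1 − Φ(0.48/√2.25) = 1 − Φ(0.3200). So
  P(M_{2.25} ≥ 0.48) = 2(1 − Φ(0.3200)) ≈ 0.7490.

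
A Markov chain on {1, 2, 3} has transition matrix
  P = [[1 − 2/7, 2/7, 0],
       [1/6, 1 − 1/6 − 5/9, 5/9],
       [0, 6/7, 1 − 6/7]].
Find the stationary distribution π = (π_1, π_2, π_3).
π = (63/241, 108/241, 70/241)

This is a birth-death chain on three states, which satisfies detailed balance: π_1 · P_{12} = π_2 · P_{21} and π_2 · P_{23} = π_3 · P_{32}.
From π_1 · 2/7 = π_2 · 1/6: π_2/π_1 = (2/7)/(1/6) = 12/7.
From π_2 · 5/9 = π_3 · 6/7: π_3/π_2 = (5/9)/(6/7) = 35/54.
Take π_1 proportional to 1; then unnormalized π = (1, 12/7, 10/9). Normalize by dividing by the sum 241/63:
  π = (63/241, 108/241, 70/241).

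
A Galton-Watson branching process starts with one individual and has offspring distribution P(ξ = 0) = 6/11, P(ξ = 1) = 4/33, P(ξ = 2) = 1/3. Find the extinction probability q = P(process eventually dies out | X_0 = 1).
q = 1

Mean offspring μ = 0·6/11 + 1·4/33 + 2·1/3 = 26/33 ≤ 1. For μ ≤ 1 with offspring not concentrated at 1, the Galton-Watson process goes extinct almost surely, so q = 1.
(Algebraic check: The pgf is f(s) = 6/11 + 4/33·s + 1/3·s². The extinction probability q is the smallest fixed point of f in [0, 1]. Setting s = f(s):
  1/3·s² + (4/33 − 1)·s + 6/11 = 0
  1/3·s² − (6/11 + 1/3)·s + 6/11 = 0
which factors as (s − 1)·(1/3·s − 6/11) = 0, giving roots s = 1 and s = (6/11)/(1/3) = 18/11. Since 18/11 ≥ 1, the smallest root in [0, 1] is s = 1.)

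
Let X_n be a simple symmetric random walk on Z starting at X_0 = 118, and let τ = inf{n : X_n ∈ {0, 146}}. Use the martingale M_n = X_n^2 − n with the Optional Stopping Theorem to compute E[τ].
E[τ] = 3304

M_n = X_n^2 − n is a martingale (since E[X_{n+1}^2 | F_n] = X_n^2 + 1). By OST (τ has finite mean in a bounded region), E[M_τ] = E[M_0] = X_0^2 − 0 = 118^2 = 13924. Also E[M_τ] = E[X_τ^2] − E[τ]. The walk exits at 0 or 146, with P(hit 146 first) = 118/146, so E[X_τ^2] = 146^2 · 118/146 + 0 = 17228. Thus E[τ] = E[X_τ^2] − E[M_τ] = 17228 − 13924 = 3304 = 118(146 − 118) = 3304.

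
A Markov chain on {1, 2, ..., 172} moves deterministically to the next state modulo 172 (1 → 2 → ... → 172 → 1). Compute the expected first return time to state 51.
E[T_51 | X_0 = 51] = 172

The chain cycles deterministically, so starting at state 51 it returns in exactly 172 steps. Equivalently, the stationary distribution is uniform π_j = 1/172 for every state j, so by Kac's formula E[T_51] = 1/π_51 = 172.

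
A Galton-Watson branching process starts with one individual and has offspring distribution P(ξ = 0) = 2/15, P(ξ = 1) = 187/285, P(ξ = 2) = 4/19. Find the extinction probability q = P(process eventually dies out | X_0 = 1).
q = 19/30

The pgf is f(s) = 2/15 + 187/285·s + 4/19·s². The extinction probability q is the smallest fixed point of f in [0, 1]. Setting s = f(s):
  4/19·s² + (187/285 − 1)·s + 2/15 = 0
  4/19·s² − (2/15 + 4/19)·s + 2/15 = 0
which factors as (s − 1)·(4/19·s − 2/15) = 0, giving roots s = 1 and s = (2/15)/(4/19) = 19/30.
Mean offspring μ = 187/285 + 2·4/19 = 307/285 > 1 (supercritical), so q < 1. The extinction probability is the smaller root: q = (2/15)/(4/19) = 19/30.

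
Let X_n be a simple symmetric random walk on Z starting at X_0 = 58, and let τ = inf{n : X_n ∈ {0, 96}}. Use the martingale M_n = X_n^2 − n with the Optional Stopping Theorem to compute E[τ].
E[τ] = 2204

M_n = X_n^2 − n is a martingale (since E[X_{n+1}^2 | F_n] = X_n^2 + 1). By OST (τ has finite mean in a bounded region), E[M_τ] = E[M_0] = X_0^2 − 0 = 58^2 = 3364. Also E[M_τ] = E[X_τ^2] − E[τ]. The walk exits at 0 or 96, with P(hit 96 first) = 58/96, so E[X_τ^2] = 96^2 · 58/96 + 0 = 5568. Thus E[τ] = E[X_τ^2] − E[M_τ] = 5568 − 3364 = 2204 = 58(96 − 58) = 2204.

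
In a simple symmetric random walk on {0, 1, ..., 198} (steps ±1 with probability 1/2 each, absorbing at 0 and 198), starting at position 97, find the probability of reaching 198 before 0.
P(hit 198 before 0) = 97/198

Let u_k = P(hit 198 before 0 | start at k). Then u_0 = 0, u_198 = 1, and u_k = u_{k-1}/2 + u_{k+1}/2 for 1 ≤ k ≤ 197. This harmonic recurrence is solved by u_k = k/198, giving u_97 = 97/198.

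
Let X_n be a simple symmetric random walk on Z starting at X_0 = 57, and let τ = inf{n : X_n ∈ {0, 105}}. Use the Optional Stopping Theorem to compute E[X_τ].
E[X_τ] = 57

X_n is a martingale and τ is a bounded-mean stopping time (indeed τ is finite a.s. with bounded expectation since the walk is in a bounded region). By the OST, E[X_τ] = E[X_0] = 57. Equivalently: E[X_τ] = 105 · P(hit 105 first) + 0 · P(hit 0 first) = 105 · (57/105) = 57.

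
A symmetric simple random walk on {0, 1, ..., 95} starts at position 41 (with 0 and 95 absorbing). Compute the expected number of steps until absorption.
E[τ | X_0 = 41] = 2214

Let v_k = E[τ | X_0 = k]. Boundary: v_0 = v_95 = 0. Recurrence: v_k = 1 + (v_{k-1} + v_{k+1})/2 for 1 ≤ k ≤ 94. The particular solution to v_k − (v_{k-1} + v_{k+1})/2 = 1 is v_k = −k^2. Adding homogeneous solution A + B k and matching boundaries gives v_k = k (95 − k). Substituting k = 41: v_41 = 41 · 54 = 2214.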